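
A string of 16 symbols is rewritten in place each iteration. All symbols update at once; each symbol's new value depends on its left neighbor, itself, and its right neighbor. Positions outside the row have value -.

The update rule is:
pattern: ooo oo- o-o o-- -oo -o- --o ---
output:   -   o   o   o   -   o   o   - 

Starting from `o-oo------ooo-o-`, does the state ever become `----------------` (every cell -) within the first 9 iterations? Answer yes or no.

oo-oo----o--oooo
-oo-oo--oooo---o
o-oo-ooo---oo-oo
oo-oo--oo-o-oo-o
-oo-ooo-oooo-ooo
o-oo--oo---oo--o
oo-ooo-oo-o-oooo
-oo--oo-oooo---o
o-ooo-oo---oo-oo
iteration 9 is o-ooo-oo---oo-oo, still not uniform -

no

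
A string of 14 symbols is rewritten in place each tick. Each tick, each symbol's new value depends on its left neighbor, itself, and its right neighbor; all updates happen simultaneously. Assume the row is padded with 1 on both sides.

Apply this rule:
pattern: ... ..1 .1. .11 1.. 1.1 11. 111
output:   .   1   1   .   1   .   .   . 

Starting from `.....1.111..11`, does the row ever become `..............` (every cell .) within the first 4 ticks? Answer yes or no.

no

tick 1: 1...11....11..
tick 2: .1.1..1..1..11
tick 3: .1.111111111..
tick 4: .1..........11
tick 4 is .1..........11, still not uniform .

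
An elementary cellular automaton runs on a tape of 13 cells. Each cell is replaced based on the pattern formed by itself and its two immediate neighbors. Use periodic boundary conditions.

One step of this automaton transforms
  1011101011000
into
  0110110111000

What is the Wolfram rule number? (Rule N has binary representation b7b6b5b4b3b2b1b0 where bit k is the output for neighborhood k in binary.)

104

position 3: 111 → 0  (bit 7 = 0)
position 4: 110 → 1  (bit 6 = 1)
position 1: 101 → 1  (bit 5 = 1)
position 10: 100 → 0  (bit 4 = 0)
position 2: 011 → 1  (bit 3 = 1)
position 0: 010 → 0  (bit 2 = 0)
position 12: 001 → 0  (bit 1 = 0)
position 11: 000 → 0  (bit 0 = 0)
bits b7..b0 = 01101000 = 104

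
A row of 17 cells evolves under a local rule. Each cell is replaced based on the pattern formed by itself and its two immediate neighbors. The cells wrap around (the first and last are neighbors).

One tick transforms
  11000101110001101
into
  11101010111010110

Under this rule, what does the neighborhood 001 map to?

1

At position 4 the neighborhood is 001; the next row has 1 there.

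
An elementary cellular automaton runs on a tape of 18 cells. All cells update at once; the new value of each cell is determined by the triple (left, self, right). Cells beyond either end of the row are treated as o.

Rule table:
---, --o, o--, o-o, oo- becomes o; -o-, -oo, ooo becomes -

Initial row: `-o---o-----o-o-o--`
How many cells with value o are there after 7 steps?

o-ooo-ooooo-o-o-oo
oo--oo----oo-o-o--
-ooo-ooooo-oo-o-oo
o--oo----oo-oo-o--
ooo-ooooo-oo-oo-oo
--oo----oo-oo-oo--
oo-ooooo-oo-oo-ooo
count of o: 14

14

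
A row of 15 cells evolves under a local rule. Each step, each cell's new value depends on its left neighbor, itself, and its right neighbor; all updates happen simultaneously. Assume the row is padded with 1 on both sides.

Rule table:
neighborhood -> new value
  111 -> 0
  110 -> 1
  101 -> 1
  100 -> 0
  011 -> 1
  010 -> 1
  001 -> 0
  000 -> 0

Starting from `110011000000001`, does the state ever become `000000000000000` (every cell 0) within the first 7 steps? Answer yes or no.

no

step 1: 010011000000001
step 2: 110011000000001  (repeats step 0; period 2)
step 7: 010011000000001
step 7 is 010011000000001, still not uniform 0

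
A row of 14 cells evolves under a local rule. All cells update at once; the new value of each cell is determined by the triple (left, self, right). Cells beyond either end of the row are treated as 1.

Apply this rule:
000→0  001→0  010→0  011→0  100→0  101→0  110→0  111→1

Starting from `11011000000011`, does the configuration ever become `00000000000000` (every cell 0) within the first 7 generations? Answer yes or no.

10000000000001
00000000000000
all cells are 0 at generation 2

yes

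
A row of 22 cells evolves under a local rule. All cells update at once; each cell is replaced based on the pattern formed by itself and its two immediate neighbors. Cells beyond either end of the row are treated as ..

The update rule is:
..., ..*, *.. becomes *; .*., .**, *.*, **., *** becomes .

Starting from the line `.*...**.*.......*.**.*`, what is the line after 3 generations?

*****....*******......

*.***....*******......
.....****.......******
*****....*******......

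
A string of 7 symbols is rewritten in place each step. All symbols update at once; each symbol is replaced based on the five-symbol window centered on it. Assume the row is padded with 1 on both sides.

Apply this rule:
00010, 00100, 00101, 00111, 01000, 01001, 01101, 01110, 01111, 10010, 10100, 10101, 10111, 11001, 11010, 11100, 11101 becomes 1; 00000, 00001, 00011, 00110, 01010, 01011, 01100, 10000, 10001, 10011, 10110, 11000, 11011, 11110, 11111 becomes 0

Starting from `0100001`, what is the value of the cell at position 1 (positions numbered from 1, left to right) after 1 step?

1

step 1: 1110001
position 1 holds 1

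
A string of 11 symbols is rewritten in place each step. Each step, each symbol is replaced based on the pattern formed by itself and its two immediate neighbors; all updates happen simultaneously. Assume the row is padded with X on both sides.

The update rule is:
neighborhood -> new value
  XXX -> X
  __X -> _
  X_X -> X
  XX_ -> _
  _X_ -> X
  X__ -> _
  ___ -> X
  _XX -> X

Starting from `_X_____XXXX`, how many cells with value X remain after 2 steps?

9

XX_XXX_XXXX
X_XXX_XXXXX
count of X: 9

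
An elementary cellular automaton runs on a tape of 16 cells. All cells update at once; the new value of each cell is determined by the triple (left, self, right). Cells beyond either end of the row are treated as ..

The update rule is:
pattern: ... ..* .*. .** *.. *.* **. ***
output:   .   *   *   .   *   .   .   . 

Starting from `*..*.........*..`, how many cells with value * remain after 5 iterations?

7

iteration 1: *****.......***.
iteration 2: .....*.....*...*
iteration 3: ....***...***.**
iteration 4: ...*...*.*......
iteration 5: ..***.**.**.....
count of *: 7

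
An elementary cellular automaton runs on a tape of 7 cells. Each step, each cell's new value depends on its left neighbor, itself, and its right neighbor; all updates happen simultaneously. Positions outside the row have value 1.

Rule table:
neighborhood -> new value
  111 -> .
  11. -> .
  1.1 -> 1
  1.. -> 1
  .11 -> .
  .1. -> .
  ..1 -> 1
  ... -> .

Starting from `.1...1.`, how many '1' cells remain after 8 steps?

1.1.1.1
.1.1.1.
1.1.1.1  (repeats step 1; period 2)
step 8: .1.1.1.
count of 1: 3

3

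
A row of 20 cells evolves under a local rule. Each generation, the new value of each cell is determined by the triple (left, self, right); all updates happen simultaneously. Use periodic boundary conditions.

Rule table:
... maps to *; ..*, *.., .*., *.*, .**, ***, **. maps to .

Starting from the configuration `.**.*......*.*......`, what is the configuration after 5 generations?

......****.....*****
.****......***......
......****.....*****  (repeats generation 1; period 2)
generation 5: ......****.....*****

......****.....*****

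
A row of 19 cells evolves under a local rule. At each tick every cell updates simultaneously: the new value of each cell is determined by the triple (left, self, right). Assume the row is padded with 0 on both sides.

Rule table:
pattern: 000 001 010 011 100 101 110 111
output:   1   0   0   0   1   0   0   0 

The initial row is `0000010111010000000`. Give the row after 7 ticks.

1111000000001111111
0000111111100000000
1110000000011111111
0001111111000000000
1100000000111111111
0011111110000000000
1000000001111111111

1000000001111111111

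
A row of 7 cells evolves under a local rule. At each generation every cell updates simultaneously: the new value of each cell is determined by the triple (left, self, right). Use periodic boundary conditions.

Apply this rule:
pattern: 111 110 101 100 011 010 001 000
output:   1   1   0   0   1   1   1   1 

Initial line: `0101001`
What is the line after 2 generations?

0101011

0101011
0101011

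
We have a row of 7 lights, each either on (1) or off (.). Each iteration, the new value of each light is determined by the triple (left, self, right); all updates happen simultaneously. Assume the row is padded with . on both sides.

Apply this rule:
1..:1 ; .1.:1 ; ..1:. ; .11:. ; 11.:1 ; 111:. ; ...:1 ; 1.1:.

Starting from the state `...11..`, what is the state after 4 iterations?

1...1.1

11..111
.11...1
..111.1
1...1.1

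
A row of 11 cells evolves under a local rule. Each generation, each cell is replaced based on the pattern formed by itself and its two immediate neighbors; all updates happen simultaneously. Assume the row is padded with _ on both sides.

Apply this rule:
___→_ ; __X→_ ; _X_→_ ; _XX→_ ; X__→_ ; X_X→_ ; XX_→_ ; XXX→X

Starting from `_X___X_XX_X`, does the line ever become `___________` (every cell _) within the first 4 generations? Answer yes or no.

yes

___________
all cells are _ at generation 1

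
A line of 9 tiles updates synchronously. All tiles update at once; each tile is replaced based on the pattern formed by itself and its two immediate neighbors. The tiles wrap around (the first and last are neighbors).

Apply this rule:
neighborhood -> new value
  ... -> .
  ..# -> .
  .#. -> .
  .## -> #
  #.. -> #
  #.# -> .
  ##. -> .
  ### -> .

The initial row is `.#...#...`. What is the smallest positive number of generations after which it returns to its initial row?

9

..#...#..
...#...#.
....#...#
#....#...
.#....#..
..#....#.
...#....#
#...#....
.#...#...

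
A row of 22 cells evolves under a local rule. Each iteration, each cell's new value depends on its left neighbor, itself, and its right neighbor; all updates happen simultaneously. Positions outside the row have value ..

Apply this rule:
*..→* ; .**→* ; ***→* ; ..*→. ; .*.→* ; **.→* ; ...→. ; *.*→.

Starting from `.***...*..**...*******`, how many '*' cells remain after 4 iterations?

18

.****..**.***..*******
.*****.**.****.*******
.*****.**.****.*******  (fixed point — unchanged through iteration 4)
count of *: 18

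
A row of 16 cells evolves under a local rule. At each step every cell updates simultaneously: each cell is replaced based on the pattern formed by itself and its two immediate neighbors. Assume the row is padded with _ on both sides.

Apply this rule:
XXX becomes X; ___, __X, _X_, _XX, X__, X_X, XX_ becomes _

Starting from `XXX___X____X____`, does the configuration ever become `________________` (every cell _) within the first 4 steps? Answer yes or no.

yes

step 1: _X______________
step 2: ________________
all cells are _ at step 2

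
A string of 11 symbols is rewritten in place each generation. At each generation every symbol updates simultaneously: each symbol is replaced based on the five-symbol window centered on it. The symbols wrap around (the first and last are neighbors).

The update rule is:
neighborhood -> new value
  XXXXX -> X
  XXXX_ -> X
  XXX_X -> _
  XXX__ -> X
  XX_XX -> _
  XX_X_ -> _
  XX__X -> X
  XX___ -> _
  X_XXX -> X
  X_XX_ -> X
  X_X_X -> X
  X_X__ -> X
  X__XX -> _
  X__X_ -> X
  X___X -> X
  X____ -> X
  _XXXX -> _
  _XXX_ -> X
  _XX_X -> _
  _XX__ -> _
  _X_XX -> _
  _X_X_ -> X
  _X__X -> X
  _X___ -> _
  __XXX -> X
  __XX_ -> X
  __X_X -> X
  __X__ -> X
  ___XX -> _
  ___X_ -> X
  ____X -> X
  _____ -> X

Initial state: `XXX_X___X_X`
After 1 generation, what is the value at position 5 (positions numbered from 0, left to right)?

_

generation 1: _X__X_XXX_X
position 5 holds _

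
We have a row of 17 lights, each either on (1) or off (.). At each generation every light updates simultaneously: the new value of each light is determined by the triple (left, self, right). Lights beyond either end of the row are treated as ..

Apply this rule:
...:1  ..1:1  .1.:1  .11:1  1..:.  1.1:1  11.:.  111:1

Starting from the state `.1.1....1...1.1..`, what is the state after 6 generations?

1111.1111.11111.1
111.1111.11111.11
11.1111.11111.11.
1.1111.11111.11..
11111.11111.11..1
1111.11111.11..11

1111.11111.11..11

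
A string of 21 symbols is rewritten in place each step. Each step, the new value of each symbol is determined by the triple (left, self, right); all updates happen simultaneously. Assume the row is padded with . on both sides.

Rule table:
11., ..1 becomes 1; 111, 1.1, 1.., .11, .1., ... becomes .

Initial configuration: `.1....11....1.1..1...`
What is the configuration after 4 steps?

1....1.1...1....1....
....1.....1....1.....
...1.....1....1......
..1.....1....1.......

..1.....1....1.......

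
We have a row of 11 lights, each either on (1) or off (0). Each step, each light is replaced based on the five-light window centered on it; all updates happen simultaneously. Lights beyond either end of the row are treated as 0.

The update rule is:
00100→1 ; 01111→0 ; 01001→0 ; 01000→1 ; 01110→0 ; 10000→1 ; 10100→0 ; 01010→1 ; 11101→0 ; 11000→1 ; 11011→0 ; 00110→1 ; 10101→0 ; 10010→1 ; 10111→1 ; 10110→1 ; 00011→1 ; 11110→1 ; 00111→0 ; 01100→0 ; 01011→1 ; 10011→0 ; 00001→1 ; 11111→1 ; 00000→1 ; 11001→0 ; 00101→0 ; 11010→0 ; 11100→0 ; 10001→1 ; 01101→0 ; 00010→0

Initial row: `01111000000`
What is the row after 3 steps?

01011001001

10010111111
10101101110
01011001001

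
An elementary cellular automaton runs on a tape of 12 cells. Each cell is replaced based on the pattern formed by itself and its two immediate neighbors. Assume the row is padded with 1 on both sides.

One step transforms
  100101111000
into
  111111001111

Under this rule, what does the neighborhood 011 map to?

1

At position 5 the neighborhood is 011; the next row has 1 there.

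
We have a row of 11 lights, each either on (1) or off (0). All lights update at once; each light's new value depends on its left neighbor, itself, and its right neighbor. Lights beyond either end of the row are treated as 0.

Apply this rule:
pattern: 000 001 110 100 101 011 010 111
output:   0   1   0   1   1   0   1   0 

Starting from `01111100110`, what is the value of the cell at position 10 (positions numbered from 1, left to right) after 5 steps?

step 1: 10000011001
step 2: 11000100111
step 3: 00101111000
step 4: 01110000100
step 5: 10001001110
position 10 holds 1

1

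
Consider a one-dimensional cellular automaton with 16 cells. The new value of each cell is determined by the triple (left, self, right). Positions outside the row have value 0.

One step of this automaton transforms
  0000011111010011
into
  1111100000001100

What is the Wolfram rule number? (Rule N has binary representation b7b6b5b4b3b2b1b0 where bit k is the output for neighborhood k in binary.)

19

position 6: 111 → 0  (bit 7 = 0)
position 9: 110 → 0  (bit 6 = 0)
position 10: 101 → 0  (bit 5 = 0)
position 12: 100 → 1  (bit 4 = 1)
position 5: 011 → 0  (bit 3 = 0)
position 11: 010 → 0  (bit 2 = 0)
position 4: 001 → 1  (bit 1 = 1)
position 0: 000 → 1  (bit 0 = 1)
bits b7..b0 = 00010011 = 19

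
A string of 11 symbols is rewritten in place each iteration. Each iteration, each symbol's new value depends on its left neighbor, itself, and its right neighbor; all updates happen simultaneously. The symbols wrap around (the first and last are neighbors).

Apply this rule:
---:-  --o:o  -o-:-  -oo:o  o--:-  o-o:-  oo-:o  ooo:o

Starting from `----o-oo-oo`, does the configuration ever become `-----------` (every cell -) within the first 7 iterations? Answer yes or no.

no

---o--oo-oo
--o--ooo-oo
-o--oooo-oo
---ooooo-oo
--oooooo-oo
-ooooooo-oo
-ooooooo-oo
iteration 7 is -ooooooo-oo, still not uniform -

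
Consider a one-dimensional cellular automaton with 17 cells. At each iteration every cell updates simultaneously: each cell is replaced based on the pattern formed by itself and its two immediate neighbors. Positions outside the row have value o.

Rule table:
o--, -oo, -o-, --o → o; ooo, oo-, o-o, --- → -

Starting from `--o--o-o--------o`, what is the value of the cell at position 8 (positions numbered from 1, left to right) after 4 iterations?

oooooo-oo------oo
-------o-o----oo-
o-----oo-oo--oo--
-o---oo--o-ooo-oo
position 8 holds -

-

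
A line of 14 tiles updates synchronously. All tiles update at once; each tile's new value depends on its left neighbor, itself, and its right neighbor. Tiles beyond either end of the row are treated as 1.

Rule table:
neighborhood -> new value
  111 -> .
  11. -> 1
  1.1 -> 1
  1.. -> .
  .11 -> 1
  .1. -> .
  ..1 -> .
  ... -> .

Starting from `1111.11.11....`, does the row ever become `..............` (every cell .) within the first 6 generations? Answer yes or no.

yes

generation 1: ...1111111....
generation 2: ...1.....1....
generation 3: ..............
all cells are . at generation 3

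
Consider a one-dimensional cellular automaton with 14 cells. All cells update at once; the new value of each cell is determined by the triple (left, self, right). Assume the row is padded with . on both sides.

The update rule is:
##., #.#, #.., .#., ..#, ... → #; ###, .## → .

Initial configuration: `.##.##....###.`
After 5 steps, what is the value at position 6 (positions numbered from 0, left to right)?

step 1: #.##.#####..##
step 2: ##.##....###.#
step 3: .##.#####..###
step 4: #.##....###..#
step 5: ##.#####..####
position 6 holds #

#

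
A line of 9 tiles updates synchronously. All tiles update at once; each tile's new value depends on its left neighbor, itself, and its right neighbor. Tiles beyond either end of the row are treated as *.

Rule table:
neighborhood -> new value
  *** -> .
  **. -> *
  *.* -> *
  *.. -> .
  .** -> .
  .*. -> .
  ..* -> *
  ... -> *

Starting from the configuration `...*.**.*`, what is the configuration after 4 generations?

.**.**..*

.**.*.**.
*.**.*.**
**.**.*..
.**.**..*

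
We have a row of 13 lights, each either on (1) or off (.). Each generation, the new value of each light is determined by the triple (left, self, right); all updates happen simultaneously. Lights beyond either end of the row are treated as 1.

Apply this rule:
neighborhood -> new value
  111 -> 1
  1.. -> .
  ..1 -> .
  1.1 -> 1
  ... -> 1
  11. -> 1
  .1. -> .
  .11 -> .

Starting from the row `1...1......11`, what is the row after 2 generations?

1.1...1111..1
11..1..111...

11..1..111...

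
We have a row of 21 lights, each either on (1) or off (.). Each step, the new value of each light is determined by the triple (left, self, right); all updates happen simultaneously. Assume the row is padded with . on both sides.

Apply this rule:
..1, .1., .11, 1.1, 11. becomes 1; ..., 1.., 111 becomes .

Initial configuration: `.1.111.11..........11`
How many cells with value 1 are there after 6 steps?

step 1: 1111.1111.........111
step 2: 1..111..1........11.1
step 3: 1.11.1.11.......11111
step 4: 111111111......11...1
step 5: 1.......1.....111..11
step 6: 1......11....11.1.111
count of 1: 9

9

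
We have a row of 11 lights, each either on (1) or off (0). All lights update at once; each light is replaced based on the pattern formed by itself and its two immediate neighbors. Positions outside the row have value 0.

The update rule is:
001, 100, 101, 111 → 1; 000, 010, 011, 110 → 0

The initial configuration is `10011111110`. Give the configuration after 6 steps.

step 1: 01101111101
step 2: 10010111010
step 3: 01101010101
step 4: 10010101010
step 5: 01101010101  (repeats step 3; period 2)
step 6: 10010101010

10010101010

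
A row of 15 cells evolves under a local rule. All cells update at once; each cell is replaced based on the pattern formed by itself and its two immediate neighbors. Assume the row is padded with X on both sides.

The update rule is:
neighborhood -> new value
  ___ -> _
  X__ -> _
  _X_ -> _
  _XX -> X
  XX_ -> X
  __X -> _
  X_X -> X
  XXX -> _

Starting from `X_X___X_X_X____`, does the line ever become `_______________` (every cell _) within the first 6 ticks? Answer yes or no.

no

tick 1: XX_____X_X_____
tick 2: _X______X______
tick 3: X______________
tick 4: X______________  (fixed point — unchanged through tick 6)
tick 6 is X______________, still not uniform _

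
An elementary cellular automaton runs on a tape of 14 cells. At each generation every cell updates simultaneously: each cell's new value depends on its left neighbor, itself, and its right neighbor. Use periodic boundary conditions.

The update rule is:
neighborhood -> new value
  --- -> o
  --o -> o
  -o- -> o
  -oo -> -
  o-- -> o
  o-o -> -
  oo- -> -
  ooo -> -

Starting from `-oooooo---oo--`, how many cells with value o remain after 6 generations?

generation 1: o------ooo--oo
generation 2: -oooooo---oo--  (repeats generation 0; period 2)
generation 6: -oooooo---oo--
count of o: 8

8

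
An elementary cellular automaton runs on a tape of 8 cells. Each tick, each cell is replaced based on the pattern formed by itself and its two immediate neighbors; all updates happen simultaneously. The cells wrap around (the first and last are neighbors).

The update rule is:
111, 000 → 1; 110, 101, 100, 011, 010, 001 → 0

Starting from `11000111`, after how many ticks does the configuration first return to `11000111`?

tick 1: 10010011
tick 2: 00000001
tick 3: 01111100
tick 4: 00111001
tick 5: 00010000
tick 6: 11000111

6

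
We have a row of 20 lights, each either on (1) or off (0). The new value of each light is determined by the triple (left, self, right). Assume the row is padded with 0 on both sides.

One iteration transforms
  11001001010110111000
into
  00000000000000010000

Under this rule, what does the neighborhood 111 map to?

1

At position 15 the neighborhood is 111; the next row has 1 there.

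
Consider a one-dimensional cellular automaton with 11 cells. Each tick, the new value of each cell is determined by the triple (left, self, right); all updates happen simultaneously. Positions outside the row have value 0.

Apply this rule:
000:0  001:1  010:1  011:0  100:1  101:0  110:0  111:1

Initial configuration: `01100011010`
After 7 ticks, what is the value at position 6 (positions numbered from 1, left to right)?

0

10010100011
11110110100
01100000110
10010001001
11111011111
01110001110
10101010101
position 6 holds 0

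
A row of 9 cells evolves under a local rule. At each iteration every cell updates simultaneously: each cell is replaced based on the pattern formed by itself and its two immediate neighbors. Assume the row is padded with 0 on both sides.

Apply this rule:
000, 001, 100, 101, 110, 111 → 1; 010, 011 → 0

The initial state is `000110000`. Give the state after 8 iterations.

111011111
011101111
101110111
010111011
101011101
010101110
101010111
010101011

010101011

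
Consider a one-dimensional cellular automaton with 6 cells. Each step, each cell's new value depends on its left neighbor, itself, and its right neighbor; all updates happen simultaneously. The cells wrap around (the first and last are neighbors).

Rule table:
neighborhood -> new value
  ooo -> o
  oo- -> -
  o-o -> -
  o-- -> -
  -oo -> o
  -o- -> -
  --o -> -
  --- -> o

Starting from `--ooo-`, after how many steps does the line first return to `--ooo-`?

9

o-oo--
--o---
o---oo
--o-oo
----o-
ooo---
oo--o-
o-----
--ooo-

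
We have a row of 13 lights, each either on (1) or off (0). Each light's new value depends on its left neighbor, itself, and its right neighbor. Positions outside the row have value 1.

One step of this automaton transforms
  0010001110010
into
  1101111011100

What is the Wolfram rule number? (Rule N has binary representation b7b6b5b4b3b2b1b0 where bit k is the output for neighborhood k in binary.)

91

position 7: 111 → 0  (bit 7 = 0)
position 8: 110 → 1  (bit 6 = 1)
position 12: 101 → 0  (bit 5 = 0)
position 0: 100 → 1  (bit 4 = 1)
position 6: 011 → 1  (bit 3 = 1)
position 2: 010 → 0  (bit 2 = 0)
position 1: 001 → 1  (bit 1 = 1)
position 4: 000 → 1  (bit 0 = 1)
bits b7..b0 = 01011011 = 91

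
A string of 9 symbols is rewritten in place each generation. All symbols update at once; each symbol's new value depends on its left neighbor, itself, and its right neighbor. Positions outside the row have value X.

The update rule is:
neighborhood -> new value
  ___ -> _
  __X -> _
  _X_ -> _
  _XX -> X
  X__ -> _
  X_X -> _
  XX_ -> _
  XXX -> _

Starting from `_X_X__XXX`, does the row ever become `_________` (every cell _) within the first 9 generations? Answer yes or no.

yes

generation 1: ______X__
generation 2: _________
all cells are _ at generation 2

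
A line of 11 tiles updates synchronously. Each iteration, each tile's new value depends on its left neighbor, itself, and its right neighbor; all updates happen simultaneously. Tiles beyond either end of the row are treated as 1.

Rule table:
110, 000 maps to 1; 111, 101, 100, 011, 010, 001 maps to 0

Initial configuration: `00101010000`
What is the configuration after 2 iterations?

01111110010

00000000110
01111110010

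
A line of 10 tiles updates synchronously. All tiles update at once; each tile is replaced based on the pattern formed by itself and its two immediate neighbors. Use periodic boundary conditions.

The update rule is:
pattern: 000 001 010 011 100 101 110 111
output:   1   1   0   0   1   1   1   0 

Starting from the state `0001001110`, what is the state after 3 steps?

1101100111

1110110011
0011011100
1101100111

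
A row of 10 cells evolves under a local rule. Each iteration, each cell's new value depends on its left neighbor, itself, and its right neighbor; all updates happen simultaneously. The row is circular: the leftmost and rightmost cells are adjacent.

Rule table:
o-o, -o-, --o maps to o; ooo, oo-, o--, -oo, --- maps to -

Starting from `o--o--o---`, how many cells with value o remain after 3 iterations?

iteration 1: o-oo-oo--o
iteration 2: -o--o---o-
iteration 3: oo-oo--oo-
count of o: 6

6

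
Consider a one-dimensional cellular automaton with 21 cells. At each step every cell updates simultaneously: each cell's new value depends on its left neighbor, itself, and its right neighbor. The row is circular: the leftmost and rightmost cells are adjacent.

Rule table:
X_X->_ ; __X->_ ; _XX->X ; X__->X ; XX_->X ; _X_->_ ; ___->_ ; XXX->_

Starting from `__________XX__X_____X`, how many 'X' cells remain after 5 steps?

5

step 1: X_________XXX__X_____
step 2: _X________X_XX__X____
step 3: __X_________XXX__X___
step 4: ___X________X_XX__X__
step 5: ____X_________XXX__X_
count of X: 5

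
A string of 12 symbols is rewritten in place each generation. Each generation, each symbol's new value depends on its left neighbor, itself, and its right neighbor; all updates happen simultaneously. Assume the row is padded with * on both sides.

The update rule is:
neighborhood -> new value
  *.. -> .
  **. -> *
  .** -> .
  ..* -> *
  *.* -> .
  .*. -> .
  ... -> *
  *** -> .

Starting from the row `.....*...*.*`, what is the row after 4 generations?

.****..**...
....*.*.*.**
.***........
...*.*******

...*.*******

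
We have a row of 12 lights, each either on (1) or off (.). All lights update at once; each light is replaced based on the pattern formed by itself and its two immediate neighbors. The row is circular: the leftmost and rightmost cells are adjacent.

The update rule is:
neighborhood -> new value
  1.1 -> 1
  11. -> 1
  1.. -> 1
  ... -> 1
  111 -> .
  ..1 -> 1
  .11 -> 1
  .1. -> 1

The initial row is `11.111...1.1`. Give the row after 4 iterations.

11.111.....1

iteration 1: .111.1111111
iteration 2: 11.111.....1
iteration 3: .111.1111111  (repeats iteration 1; period 2)
iteration 4: 11.111.....1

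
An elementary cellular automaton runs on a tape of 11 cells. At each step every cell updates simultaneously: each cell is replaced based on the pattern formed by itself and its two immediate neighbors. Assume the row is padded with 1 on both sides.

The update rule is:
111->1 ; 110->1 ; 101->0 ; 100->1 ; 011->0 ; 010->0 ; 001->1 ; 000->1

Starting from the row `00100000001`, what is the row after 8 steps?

11111111000

step 1: 11011111110
step 2: 11001111110
step 3: 11110111110
step 4: 11110011110
step 5: 11111101110
step 6: 11111100110
step 7: 11111111010
step 8: 11111111000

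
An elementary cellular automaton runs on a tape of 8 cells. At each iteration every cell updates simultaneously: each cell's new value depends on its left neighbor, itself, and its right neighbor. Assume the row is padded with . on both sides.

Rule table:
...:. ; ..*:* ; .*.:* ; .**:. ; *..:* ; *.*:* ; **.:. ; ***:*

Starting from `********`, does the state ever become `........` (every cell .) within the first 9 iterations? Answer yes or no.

.******.
*.****.*
**.**.**
..*..*..
.******.  (repeats iteration 1; period 4)
iteration 9: .******.
iteration 9 is .******., still not uniform .

no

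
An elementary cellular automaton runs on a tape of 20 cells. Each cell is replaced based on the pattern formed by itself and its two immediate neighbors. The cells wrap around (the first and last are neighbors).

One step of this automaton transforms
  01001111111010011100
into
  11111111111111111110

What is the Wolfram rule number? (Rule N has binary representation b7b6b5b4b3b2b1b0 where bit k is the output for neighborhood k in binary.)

254

position 5: 111 → 1  (bit 7 = 1)
position 10: 110 → 1  (bit 6 = 1)
position 11: 101 → 1  (bit 5 = 1)
position 2: 100 → 1  (bit 4 = 1)
position 4: 011 → 1  (bit 3 = 1)
position 1: 010 → 1  (bit 2 = 1)
position 0: 001 → 1  (bit 1 = 1)
position 19: 000 → 0  (bit 0 = 0)
bits b7..b0 = 11111110 = 254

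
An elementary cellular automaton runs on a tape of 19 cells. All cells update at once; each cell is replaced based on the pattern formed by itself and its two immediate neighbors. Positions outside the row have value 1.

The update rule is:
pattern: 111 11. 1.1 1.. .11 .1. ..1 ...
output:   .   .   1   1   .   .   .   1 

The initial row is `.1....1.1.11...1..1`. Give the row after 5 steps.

1.1..1..1..1..1..1.

step 1: 1.111..1.1..11..1..
step 2: .1...1..1.1...1..1.
step 3: 1.11..1..1.11..1..1
step 4: .1..1..1..1..1..1..
step 5: 1.1..1..1..1..1..1.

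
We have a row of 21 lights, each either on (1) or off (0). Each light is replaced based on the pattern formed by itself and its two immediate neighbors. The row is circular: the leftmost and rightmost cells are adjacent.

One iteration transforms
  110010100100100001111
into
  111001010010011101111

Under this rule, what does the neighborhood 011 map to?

At position 17 the neighborhood is 011; the next row has 1 there.

1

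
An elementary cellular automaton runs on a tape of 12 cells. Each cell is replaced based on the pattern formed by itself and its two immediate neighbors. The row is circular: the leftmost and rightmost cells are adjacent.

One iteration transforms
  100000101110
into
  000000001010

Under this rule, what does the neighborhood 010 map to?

At position 0 the neighborhood is 010; the next row has 0 there.

0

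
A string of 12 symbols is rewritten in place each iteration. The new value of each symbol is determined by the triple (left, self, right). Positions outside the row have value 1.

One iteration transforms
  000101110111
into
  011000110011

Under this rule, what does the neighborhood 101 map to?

At position 4 the neighborhood is 101; the next row has 0 there.

0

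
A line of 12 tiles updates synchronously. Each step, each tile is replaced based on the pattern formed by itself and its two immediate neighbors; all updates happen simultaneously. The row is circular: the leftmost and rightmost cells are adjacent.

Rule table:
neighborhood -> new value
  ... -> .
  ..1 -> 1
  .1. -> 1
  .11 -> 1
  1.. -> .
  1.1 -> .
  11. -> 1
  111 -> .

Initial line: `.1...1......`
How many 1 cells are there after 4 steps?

6

step 1: 11..11......
step 2: 11.111.....1
step 3: .1.1.1....11
step 4: .1.1.1...111
count of 1: 6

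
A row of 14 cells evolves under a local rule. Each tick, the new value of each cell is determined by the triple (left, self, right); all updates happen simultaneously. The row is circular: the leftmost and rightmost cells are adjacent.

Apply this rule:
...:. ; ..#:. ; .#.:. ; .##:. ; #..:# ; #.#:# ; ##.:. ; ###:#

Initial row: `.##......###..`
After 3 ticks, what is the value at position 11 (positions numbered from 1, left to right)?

.

tick 1: ...#......#.#.
tick 2: ....#......#.#
tick 3: #....#......#.
position 11 holds .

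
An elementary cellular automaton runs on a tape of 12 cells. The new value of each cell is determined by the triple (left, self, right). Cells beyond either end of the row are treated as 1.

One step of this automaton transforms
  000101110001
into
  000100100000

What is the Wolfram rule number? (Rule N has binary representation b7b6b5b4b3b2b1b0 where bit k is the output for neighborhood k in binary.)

132

position 6: 111 → 1  (bit 7 = 1)
position 7: 110 → 0  (bit 6 = 0)
position 4: 101 → 0  (bit 5 = 0)
position 0: 100 → 0  (bit 4 = 0)
position 5: 011 → 0  (bit 3 = 0)
position 3: 010 → 1  (bit 2 = 1)
position 2: 001 → 0  (bit 1 = 0)
position 1: 000 → 0  (bit 0 = 0)
bits b7..b0 = 10000100 = 132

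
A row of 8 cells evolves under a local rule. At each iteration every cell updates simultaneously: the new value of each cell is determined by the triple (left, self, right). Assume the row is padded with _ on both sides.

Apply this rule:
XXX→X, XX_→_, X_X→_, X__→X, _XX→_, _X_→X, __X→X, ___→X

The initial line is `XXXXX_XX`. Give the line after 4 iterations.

X_XXX__X

_XXX____
X_X_XXXX
X_X__XX_
X_XXX__X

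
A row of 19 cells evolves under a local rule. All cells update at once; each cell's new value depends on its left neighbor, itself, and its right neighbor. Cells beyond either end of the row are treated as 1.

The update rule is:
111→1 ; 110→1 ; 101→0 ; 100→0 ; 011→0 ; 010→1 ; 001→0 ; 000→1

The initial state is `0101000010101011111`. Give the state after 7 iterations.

0101001010101010100

0101011010101001111
0101001010101000111
0101001010101010011
0101001010101010001
0101001010101010100
0101001010101010100  (fixed point — unchanged through iteration 7)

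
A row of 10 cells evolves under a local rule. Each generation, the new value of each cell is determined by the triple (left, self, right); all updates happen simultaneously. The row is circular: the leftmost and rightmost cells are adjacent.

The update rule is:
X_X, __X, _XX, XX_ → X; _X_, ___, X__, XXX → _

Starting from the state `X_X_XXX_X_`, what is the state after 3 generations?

_XX_____XX

_X_XX_XX_X
X_XXXXXXX_
_XX_____XX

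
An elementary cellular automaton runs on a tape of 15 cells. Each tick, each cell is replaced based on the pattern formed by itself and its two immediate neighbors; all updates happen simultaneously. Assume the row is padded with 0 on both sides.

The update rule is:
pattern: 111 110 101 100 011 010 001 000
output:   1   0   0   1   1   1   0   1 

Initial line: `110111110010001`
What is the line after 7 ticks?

100111101011101
110111001011001
100110101010101
110100101010101
100110101010101  (repeats tick 3; period 2)
tick 7: 100110101010101

100110101010101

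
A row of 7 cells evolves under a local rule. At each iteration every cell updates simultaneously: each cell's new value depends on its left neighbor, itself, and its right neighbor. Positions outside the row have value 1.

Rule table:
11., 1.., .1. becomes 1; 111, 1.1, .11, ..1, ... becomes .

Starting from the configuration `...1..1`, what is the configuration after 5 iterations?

1..1.1.

iteration 1: 1..11..
iteration 2: 11..11.
iteration 3: .11..1.
iteration 4: ..11.1.
iteration 5: 1..1.1.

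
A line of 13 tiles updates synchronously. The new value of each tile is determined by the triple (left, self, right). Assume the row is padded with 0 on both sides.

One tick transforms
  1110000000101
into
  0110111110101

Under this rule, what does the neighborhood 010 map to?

1

At position 10 the neighborhood is 010; the next row has 1 there.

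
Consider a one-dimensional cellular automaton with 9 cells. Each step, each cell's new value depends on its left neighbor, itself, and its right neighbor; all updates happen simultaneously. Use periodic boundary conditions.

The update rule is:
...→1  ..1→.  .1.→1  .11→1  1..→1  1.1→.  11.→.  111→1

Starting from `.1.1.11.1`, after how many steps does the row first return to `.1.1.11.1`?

.1.1.1..1
.1.1.11.1

2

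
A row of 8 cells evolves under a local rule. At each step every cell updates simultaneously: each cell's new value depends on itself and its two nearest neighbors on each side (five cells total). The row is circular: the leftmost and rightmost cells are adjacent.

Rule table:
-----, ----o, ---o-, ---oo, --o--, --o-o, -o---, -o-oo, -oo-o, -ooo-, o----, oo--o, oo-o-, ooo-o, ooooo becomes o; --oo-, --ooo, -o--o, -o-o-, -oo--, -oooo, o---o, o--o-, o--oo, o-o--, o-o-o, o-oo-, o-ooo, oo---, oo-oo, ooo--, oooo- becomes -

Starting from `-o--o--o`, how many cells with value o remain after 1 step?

step 1: ----o--o
count of o: 2

2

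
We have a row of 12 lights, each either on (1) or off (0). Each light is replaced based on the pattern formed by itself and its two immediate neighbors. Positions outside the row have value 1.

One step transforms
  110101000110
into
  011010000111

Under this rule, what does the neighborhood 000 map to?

At position 7 the neighborhood is 000; the next row has 0 there.

0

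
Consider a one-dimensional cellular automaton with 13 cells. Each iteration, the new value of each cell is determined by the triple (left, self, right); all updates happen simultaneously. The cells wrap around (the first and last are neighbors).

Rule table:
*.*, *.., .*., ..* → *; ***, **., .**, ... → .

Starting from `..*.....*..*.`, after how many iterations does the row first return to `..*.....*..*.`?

.***...******
*...*.*......
**.*****....*
..*.....*..*.

4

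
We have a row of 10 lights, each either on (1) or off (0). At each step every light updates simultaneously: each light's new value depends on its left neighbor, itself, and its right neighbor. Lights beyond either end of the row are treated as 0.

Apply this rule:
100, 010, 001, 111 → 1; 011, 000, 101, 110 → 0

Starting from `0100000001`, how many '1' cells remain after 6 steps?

step 1: 1110000011
step 2: 0101000100
step 3: 1101101110
step 4: 0000000101
step 5: 0000001101
step 6: 0000010001
count of 1: 2

2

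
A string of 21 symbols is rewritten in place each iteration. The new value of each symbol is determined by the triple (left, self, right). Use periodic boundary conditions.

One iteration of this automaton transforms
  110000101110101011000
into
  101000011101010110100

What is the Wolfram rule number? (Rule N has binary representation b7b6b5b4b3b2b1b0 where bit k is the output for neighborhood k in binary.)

184

position 9: 111 → 1  (bit 7 = 1)
position 1: 110 → 0  (bit 6 = 0)
position 7: 101 → 1  (bit 5 = 1)
position 2: 100 → 1  (bit 4 = 1)
position 0: 011 → 1  (bit 3 = 1)
position 6: 010 → 0  (bit 2 = 0)
position 5: 001 → 0  (bit 1 = 0)
position 3: 000 → 0  (bit 0 = 0)
bits b7..b0 = 10111000 = 184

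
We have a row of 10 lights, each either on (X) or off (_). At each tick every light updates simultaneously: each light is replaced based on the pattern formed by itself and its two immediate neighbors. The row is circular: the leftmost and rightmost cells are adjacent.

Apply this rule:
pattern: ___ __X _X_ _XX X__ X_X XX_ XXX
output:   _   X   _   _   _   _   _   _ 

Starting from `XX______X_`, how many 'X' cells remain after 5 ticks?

1

tick 1: _______X__
tick 2: ______X___
tick 3: _____X____
tick 4: ____X_____
tick 5: ___X______
count of X: 1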